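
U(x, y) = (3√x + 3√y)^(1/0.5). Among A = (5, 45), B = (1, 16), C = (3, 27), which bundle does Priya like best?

Evaluate utility at each bundle:
U(A) = 720.000.
U(B) = 225.000.
U(C) = 432.000.
Highest utility is A, so A ≻ C ≻ B.

Bundle A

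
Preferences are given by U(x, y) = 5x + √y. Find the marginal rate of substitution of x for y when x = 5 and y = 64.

MU_x = 5, MU_y = 1/(2√y).
MRS = 5 ÷ (1/(2√y)).
At (5, 64): MRS = 80.
That is, one extra unit of x is worth 80 units of y at the margin.

MRS = 80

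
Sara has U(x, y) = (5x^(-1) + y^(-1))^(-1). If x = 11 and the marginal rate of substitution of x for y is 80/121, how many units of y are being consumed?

For CES with ρ = -1, MRS = (5/1)·(y/x)^2.
Setting (5/1)·(y/11)^2 = 80/121 gives (y/11)^2 = 16/121, so y/11 = 4/11 and y = 4.

y = 4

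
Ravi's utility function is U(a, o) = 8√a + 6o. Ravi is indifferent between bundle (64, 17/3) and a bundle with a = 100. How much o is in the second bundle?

U(64, 17/3) = 98.
Set U(100, o) = 98 and solve.
With a = 100: √100 = 10, so 6o = 98 − 8·10 = 18 and o = 3.
Check: U(100, 3) = 98.

o = 3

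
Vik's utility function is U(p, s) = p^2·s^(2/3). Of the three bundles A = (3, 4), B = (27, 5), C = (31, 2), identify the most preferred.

Bundle B

Evaluate utility at each bundle:
U(A) = 22.679.
U(B) = 2131.609.
U(C) = 1525.492.
Highest utility is B, so B ≻ C ≻ A.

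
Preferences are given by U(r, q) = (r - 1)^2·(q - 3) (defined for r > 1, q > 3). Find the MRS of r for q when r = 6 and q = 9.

MRS = 2.4

MU_r = 2·(r−1)·(q−3), MU_q = (r−1)^2.
MRS = (2/1)·(q−3)/(r−1).
At (6, 9): MRS = 2.4.
The indifference curve has slope −2.4 at this bundle.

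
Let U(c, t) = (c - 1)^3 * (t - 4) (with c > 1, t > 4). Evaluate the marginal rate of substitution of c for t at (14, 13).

MRS = 27/13

MU_c = 3·(c−1)^2·(t−4), MU_t = (c−1)^3.
MRS = (3/1)·(t−4)/(c−1).
At (14, 13): MRS = 27/13.
That is, one extra unit of c is worth 27/13 units of t at the margin.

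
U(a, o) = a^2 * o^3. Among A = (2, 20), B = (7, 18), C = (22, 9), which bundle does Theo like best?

Evaluate utility at each bundle:
U(A) = 32000.
U(B) = 285768.
U(C) = 352836.
Highest utility is C, so C ≻ B ≻ A.

Bundle C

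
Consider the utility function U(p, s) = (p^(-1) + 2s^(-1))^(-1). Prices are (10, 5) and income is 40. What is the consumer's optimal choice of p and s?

For CES with ρ = -1, MRS = (1/2)·(s/p)^2.
Tangency: set MRS = p_p/p_s = 10/5 = 2.
So (s/p)^2 = 4; taking the square root, s/p = 2, i.e. s = 2·p.
Substitute into the budget 10·p + 5·s = 40: 20·p = 40, so p* = 2 and s* = 2·2 = 4.

p* = 2, s* = 4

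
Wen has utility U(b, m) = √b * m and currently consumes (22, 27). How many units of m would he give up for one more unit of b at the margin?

MRS = 27/44

MU_b = 0.5·b^(-0.5)·m and MU_m = √b.
MRS = MU_b/MU_m = (0.5)·m/b.
At (22, 27): MRS = 27/44.
The indifference curve has slope −27/44 at this bundle.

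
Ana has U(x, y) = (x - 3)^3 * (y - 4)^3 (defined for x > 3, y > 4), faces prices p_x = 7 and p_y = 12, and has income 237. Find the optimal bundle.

x* = 15, y* = 11

MU_x = 3·(x−3)^2·(y−4)^3, MU_y = 3·(x−3)^3·(y−4)^2.
MRS = (y−4)/(x−3).
Tangency: set MRS = p_x/p_y = 7/12.
So (y − 4)/(x − 3) = 7/12, i.e. (y − 4) = (7/12)·(x − 3).
Rewrite the budget in excess-of-subsistence terms: 7·(x − 3) + 12·(y − 4) = 237 − 7·3 − 12·4 = 168.
Substituting, 14·(x − 3) = 168, so x − 3 = 12 and x* = 15.
Then y − 4 = (7/12)·12 = 7, so y* = 11.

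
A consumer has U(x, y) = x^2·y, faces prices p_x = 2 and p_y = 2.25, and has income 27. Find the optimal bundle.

MU_x = 2·x·y and MU_y = x^2.
MRS = MU_x/MU_y = (2/1)·y/x.
Tangency: set MRS = p_x/p_y = 2/2.25 = 8/9.
So (2/1)·y/x = 8/9, i.e. y = (4/9)·x.
Substitute into the budget 2·x + 2.25·y = 27: 3·x = 27, so x* = 9.
Then y* = (4/9)·9 = 4.

x* = 9, y* = 4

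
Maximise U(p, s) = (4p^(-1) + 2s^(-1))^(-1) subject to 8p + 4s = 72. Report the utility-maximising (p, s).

p* = 6, s* = 6

For CES with ρ = -1, MRS = (4/2)·(s/p)^2.
Tangency: set MRS = p_p/p_s = 8/4 = 2.
So (s/p)^2 = 1; taking the square root, s/p = 1, i.e. s = p.
Substitute into the budget 8·p + 4·s = 72: 12·p = 72, so p* = 6 and s* = 6.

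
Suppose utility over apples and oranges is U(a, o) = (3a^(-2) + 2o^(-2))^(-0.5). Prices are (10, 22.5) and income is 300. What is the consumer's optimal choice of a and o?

a* = 12, o* = 8

For CES with ρ = -2, MRS = (3/2)·(o/a)^3.
Tangency: set MRS = p_a/p_o = 10/22.5 = 4/9.
So (o/a)^3 = 8/27; taking the cube root, o/a = 2/3, i.e. o = (2/3)·a.
Substitute into the budget 10·a + 22.5·o = 300: 25·a = 300, so a* = 12 and o* = (2/3)·12 = 8.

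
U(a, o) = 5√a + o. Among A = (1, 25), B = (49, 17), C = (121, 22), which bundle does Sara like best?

Bundle C

Evaluate utility at each bundle:
U(A) = 30.000.
U(B) = 52.000.
U(C) = 77.000.
Highest utility is C, so C ≻ B ≻ A.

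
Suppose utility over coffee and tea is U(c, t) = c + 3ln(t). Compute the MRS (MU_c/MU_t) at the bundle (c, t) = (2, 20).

MU_c = 1, MU_t = 3/t.
MRS = 1 ÷ (3/t).
At (2, 20): MRS = 20/3.
That is, one extra unit of c is worth 20/3 units of t at the margin.

MRS = 20/3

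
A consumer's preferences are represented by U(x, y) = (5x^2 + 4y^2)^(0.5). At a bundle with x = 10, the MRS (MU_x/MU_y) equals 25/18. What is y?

y = 9

For CES with ρ = 2, MRS = (5/4)·(y/x)^(-1).
Setting (5/4)·(y/10)^(-1) = 25/18 gives (y/10)^(-1) = 10/9, so y/10 = 0.9 and y = 9.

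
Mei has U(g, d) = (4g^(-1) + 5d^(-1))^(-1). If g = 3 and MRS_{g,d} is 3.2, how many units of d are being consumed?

d = 6

For CES with ρ = -1, MRS = (4/5)·(d/g)^2.
Setting (4/5)·(d/3)^2 = 3.2 gives (d/3)^2 = 4, so d/3 = 2 and d = 6.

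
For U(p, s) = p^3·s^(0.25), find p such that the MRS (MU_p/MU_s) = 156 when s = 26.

p = 2

MU_p = 3·p^2·s^(0.25) and MU_s = 0.25·p^3·s^(-0.75).
MRS = MU_p/MU_s = (12)·s/p.
Substitute s = 26: MRS = 312/p. Setting 312/p = 156 gives p = 312/156 = 2.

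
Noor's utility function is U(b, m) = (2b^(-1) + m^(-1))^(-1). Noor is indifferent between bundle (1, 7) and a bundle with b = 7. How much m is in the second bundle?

U depends on (b, m) only through S = 2b^(-1) + m^(-1), so equal utility means equal S. At (1, 7): S = 15/7.
With b = 7: 2·7^(-1) = 2/7, so m^(-1) = 15/7 − 2/7 = 13/7.
Hence m = 1/(13/7) = 7/13.
Check: U(7, 7/13) = 0.4667.

m = 7/13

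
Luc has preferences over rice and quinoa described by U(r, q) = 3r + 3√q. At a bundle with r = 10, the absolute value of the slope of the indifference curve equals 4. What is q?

q = 4

MU_r = 3, MU_q = 3/(2√q).
MRS = 3 ÷ (3/(2√q)).
MRS depends only on q: 2·√q = 4 ⇒ √q = 4/2 = 2 ⇒ q = 4.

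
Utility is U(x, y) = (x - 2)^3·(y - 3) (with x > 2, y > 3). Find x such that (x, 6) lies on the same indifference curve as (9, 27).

x = 16

U(9, 27) = 8232.
Set U(x, 6) = 8232 and solve.
With y = 6: (6 − 3) = 3, so (x − 2)^3 = 8232/3 = 2744.
Taking the cube root (with x > 2): x − 2 = 14, so x = 16.
Check: U(16, 6) = 8232.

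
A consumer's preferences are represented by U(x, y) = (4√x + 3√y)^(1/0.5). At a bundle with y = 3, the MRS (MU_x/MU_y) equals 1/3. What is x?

For CES with ρ = 0.5, MRS = (4/3)·√(y/x).
Setting (4/3)·√(3/x) = 1/3 gives √(3/x) = 0.25, so 3/x = 1/16 and x = 48.

x = 48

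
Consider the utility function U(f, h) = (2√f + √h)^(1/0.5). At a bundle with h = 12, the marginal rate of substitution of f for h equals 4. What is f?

For CES with ρ = 0.5, MRS = (2/1)·√(h/f).
Setting (2/1)·√(12/f) = 4 gives √(12/f) = 2, so 12/f = 4 and f = 3.

f = 3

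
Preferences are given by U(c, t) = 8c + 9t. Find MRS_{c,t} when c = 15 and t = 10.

MRS = 8/9

MU_c = 8, MU_t = 9, so MRS = 8/9 at every bundle.
At (15, 10): MRS = 8/9.
That is, one extra unit of c is worth 8/9 units of t at the margin.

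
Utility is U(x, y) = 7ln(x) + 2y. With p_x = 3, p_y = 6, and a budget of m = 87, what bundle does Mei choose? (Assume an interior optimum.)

x* = 7, y* = 11

MU_x = 7/x, MU_y = 2.
MRS = 7/x ÷ 2.
Tangency: set MRS = p_x/p_y = 3/6 = 0.5.
MRS depends only on x: 3.5/x = 0.5 ⇒ x* = 3.5/0.5 = 7.
From the budget, 6·y = 87 − 3·7 = 66, so y* = 11.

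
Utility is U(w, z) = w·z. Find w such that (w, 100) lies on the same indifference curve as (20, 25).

w = 5

U(20, 25) = 500.
Set U(w, 100) = 500 and solve.
With z = 100: w = 500/100 = 5.
Check: U(5, 100) = 500.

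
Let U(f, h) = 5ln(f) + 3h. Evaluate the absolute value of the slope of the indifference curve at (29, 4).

MU_f = 5/f, MU_h = 3.
MRS = 5/f ÷ 3.
At (29, 4): MRS = 5/87.
The indifference curve has slope −5/87 at this bundle.

MRS = 5/87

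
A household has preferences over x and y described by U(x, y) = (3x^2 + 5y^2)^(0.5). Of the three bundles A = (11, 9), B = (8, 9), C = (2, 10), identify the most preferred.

Evaluate utility at each bundle:
U(A) = 27.713.
U(B) = 24.434.
U(C) = 22.627.
Highest utility is A, so A ≻ B ≻ C.

Bundle A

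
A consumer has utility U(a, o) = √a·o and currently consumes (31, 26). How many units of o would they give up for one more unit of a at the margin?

MRS = 13/31

MU_a = 0.5·a^(-0.5)·o and MU_o = √a.
MRS = MU_a/MU_o = (0.5)·o/a.
At (31, 26): MRS = 13/31.
So at (31, 26) the consumer would give up 13/31 units of o for one more unit of a.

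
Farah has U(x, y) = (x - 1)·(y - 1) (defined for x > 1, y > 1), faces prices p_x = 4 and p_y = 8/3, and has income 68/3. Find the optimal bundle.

MU_x = (y−1), MU_y = (x−1).
MRS = (y−1)/(x−1).
Tangency: set MRS = p_x/p_y = 4/(8/3) = 1.5.
So (y − 1)/(x − 1) = 1.5, i.e. (y − 1) = 1.5·(x − 1).
Rewrite the budget in excess-of-subsistence terms: 4·(x − 1) + (8/3)·(y − 1) = 68/3 − 4·1 − (8/3)·1 = 16.
Substituting, 8·(x − 1) = 16, so x − 1 = 2 and x* = 3.
Then y − 1 = 1.5·2 = 3, so y* = 4.

x* = 3, y* = 4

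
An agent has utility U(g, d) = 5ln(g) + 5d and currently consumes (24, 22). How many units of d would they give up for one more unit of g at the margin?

MU_g = 5/g, MU_d = 5.
MRS = 5/g ÷ 5.
At (24, 22): MRS = 1/24.
So at (24, 22) the consumer would give up 1/24 units of d for one more unit of g.

MRS = 1/24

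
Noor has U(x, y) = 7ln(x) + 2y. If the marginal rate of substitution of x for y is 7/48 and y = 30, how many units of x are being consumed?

MU_x = 7/x, MU_y = 2.
MRS = 7/x ÷ 2.
MRS depends only on x: 3.5/x = 7/48 ⇒ x = 3.5/(7/48) = 24.

x = 24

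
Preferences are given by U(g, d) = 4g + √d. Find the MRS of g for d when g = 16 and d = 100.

MU_g = 4, MU_d = 1/(2√d).
MRS = 4 ÷ (1/(2√d)).
At (16, 100): MRS = 80.
That is, one extra unit of g is worth 80 units of d at the margin.

MRS = 80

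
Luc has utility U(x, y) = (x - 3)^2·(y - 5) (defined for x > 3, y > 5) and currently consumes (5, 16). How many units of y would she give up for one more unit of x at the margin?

MU_x = 2·(x−3)·(y−5), MU_y = (x−3)^2.
MRS = (2/1)·(y−5)/(x−3).
At (5, 16): MRS = 11.
So at (5, 16) the consumer would give up 11 units of y for one more unit of x.

MRS = 11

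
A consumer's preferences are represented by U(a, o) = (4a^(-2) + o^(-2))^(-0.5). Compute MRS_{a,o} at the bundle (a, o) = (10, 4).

For CES with ρ = -2, MRS = (4/1)·(o/a)^3.
At (10, 4): MRS = 32/125.
That is, one extra unit of a is worth 32/125 units of o at the margin.

MRS = 32/125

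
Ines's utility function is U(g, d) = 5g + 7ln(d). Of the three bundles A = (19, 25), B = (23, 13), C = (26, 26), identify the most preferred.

Bundle C

Evaluate utility at each bundle:
U(A) = 117.532.
U(B) = 132.955.
U(C) = 152.807.
Highest utility is C, so C ≻ B ≻ A.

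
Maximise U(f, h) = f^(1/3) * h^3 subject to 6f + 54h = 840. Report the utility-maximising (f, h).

f* = 14, h* = 14

MU_f = 1/3·f^(-2/3)·h^3 and MU_h = 3·f^(1/3)·h^2.
MRS = MU_f/MU_h = (1/9)·h/f.
Tangency: set MRS = p_f/p_h = 6/54 = 1/9.
So (1/9)·h/f = 1/9, i.e. h = f.
Substitute into the budget 6·f + 54·h = 840: 60·f = 840, so f* = 14.
Then h* = 14.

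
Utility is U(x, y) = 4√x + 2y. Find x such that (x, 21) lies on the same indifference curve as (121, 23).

U(121, 23) = 90.
Set U(x, 21) = 90 and solve.
With y = 21: 4√x = 90 − 2·21 = 48, so √x = 12 and x = 144.
Check: U(144, 21) = 90.

x = 144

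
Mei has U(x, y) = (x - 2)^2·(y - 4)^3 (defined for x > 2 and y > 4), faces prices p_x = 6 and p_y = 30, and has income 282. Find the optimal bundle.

MU_x = 2·(x−2)·(y−4)^3, MU_y = 3·(x−2)^2·(y−4)^2.
MRS = (2/3)·(y−4)/(x−2).
Tangency: set MRS = p_x/p_y = 6/30 = 0.2.
So (2/3)·(y − 4)/(x − 2) = 0.2, i.e. (y − 4) = 0.3·(x − 2).
Rewrite the budget in excess-of-subsistence terms: 6·(x − 2) + 30·(y − 4) = 282 − 6·2 − 30·4 = 150.
Substituting, 15·(x − 2) = 150, so x − 2 = 10 and x* = 12.
Then y − 4 = 0.3·10 = 3, so y* = 7.

x* = 12, y* = 7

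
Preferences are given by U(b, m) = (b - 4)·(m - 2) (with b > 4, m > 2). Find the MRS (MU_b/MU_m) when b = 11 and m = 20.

MRS = 18/7

MU_b = (m−2), MU_m = (b−4).
MRS = (m−2)/(b−4).
At (11, 20): MRS = 18/7.
That is, one extra unit of b is worth 18/7 units of m at the margin.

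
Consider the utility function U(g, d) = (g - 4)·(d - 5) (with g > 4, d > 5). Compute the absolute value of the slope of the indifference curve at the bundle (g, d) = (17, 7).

MRS = 2/13

MU_g = (d−5), MU_d = (g−4).
MRS = (d−5)/(g−4).
At (17, 7): MRS = 2/13.
So at (17, 7) the consumer would give up 2/13 units of d for one more unit of g.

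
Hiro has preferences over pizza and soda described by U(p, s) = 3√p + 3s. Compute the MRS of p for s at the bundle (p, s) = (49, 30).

MU_p = 3/(2√p), MU_s = 3.
MRS = 3/(2√p) ÷ 3.
At (49, 30): MRS = 1/14.
The indifference curve has slope −1/14 at this bundle.

MRS = 1/14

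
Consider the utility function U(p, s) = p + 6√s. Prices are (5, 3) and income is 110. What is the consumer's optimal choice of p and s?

p* = 7, s* = 25

MU_p = 1, MU_s = 6/(2√s).
MRS = 1 ÷ (6/(2√s)).
Tangency: set MRS = p_p/p_s = 5/3.
MRS depends only on s: (1/3)·√s = 5/3 ⇒ √s = (5/3)/(1/3) = 5 ⇒ s* = 25.
From the budget, 5·p = 110 − 3·25 = 35, so p* = 7.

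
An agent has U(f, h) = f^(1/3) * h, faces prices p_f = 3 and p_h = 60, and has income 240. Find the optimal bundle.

f* = 20, h* = 3

MU_f = 1/3·f^(-2/3)·h and MU_h = f^(1/3).
MRS = MU_f/MU_h = (1/3)·h/f.
Tangency: set MRS = p_f/p_h = 3/60 = 0.05.
So (1/3)·h/f = 0.05, i.e. h = 0.15·f.
Substitute into the budget 3·f + 60·h = 240: 12·f = 240, so f* = 20.
Then h* = 0.15·20 = 3.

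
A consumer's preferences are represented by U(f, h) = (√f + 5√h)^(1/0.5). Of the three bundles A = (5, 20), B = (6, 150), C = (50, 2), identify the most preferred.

Evaluate utility at each bundle:
U(A) = 605.000.
U(B) = 4056.000.
U(C) = 200.000.
Highest utility is B, so B ≻ A ≻ C.

Bundle B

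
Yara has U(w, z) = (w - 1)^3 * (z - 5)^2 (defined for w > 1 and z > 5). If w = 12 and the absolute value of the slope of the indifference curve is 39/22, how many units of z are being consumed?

MU_w = 3·(w−1)^2·(z−5)^2, MU_z = 2·(w−1)^3·(z−5).
MRS = (3/2)·(z−5)/(w−1).
Substitute w = 12: MRS = (z − 5)/(22/3). Setting this equal to 39/22 gives z − 5 = (39/22)·(22/3) = 13, so z = 18.

z = 18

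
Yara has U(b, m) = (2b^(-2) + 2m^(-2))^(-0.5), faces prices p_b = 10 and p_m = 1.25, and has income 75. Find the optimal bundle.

For CES with ρ = -2, MRS = (m/b)^3.
Tangency: set MRS = p_b/p_m = 10/1.25 = 8.
So (m/b)^3 = 8; taking the cube root, m/b = 2, i.e. m = 2·b.
Substitute into the budget 10·b + 1.25·m = 75: 12.5·b = 75, so b* = 6 and m* = 2·6 = 12.

b* = 6, m* = 12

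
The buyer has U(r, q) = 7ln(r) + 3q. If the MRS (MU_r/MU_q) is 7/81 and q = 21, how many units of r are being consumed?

MU_r = 7/r, MU_q = 3.
MRS = 7/r ÷ 3.
MRS depends only on r: (7/3)/r = 7/81 ⇒ r = (7/3)/(7/81) = 27.

r = 27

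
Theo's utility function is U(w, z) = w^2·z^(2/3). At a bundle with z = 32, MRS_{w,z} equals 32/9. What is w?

MU_w = 2·w·z^(2/3) and MU_z = 2/3·w^2·z^(-1/3).
MRS = MU_w/MU_z = (3)·z/w.
Substitute z = 32: MRS = 96/w. Setting 96/w = 32/9 gives w = 96/(32/9) = 27.

w = 27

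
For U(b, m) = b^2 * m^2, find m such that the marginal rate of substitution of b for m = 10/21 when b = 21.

MU_b = 2·b·m^2 and MU_m = 2·b^2·m.
MRS = MU_b/MU_m = m/b.
Substitute b = 21: MRS = m/21. Setting m/21 = 10/21 gives m = (10/21)·21 = 10.

m = 10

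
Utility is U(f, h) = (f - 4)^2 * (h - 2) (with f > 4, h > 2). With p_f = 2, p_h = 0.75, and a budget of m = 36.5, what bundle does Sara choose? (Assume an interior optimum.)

f* = 13, h* = 14

MU_f = 2·(f−4)·(h−2), MU_h = (f−4)^2.
MRS = (2/1)·(h−2)/(f−4).
Tangency: set MRS = p_f/p_h = 2/0.75 = 8/3.
So (2/1)·(h − 2)/(f − 4) = 8/3, i.e. (h − 2) = (4/3)·(f − 4).
Rewrite the budget in excess-of-subsistence terms: 2·(f − 4) + 0.75·(h − 2) = 36.5 − 2·4 − 0.75·2 = 27.
Substituting, 3·(f − 4) = 27, so f − 4 = 9 and f* = 13.
Then h − 2 = (4/3)·9 = 12, so h* = 14.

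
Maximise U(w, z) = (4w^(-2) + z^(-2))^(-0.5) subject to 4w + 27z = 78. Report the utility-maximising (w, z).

For CES with ρ = -2, MRS = (4/1)·(z/w)^3.
Tangency: set MRS = p_w/p_z = 4/27.
So (z/w)^3 = 1/27; taking the cube root, z/w = 1/3, i.e. z = (1/3)·w.
Substitute into the budget 4·w + 27·z = 78: 13·w = 78, so w* = 6 and z* = (1/3)·6 = 2.

w* = 6, z* = 2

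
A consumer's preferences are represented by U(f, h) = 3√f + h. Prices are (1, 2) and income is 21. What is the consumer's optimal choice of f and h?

f* = 9, h* = 6

MU_f = 3/(2√f), MU_h = 1.
MRS = 3/(2√f) ÷ 1.
Tangency: set MRS = p_f/p_h = 1/2 = 0.5.
MRS depends only on f: 1.5/√f = 0.5 ⇒ √f = 1.5/0.5 = 3 ⇒ f* = 9.
From the budget, 2·h = 21 − 1·9 = 12, so h* = 6.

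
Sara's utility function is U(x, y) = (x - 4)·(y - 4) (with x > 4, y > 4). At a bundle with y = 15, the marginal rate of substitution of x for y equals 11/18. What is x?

MU_x = (y−4), MU_y = (x−4).
MRS = (y−4)/(x−4).
Substitute y = 15: MRS = 11/(x − 4). Setting this equal to 11/18 gives x − 4 = 11/(11/18) = 18, so x = 22.

x = 22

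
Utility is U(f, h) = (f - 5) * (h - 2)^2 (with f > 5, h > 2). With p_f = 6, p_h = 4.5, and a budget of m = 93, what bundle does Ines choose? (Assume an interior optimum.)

MU_f = (h−2)^2, MU_h = 2·(f−5)·(h−2).
MRS = (1/2)·(h−2)/(f−5).
Tangency: set MRS = p_f/p_h = 6/4.5 = 4/3.
So (1/2)·(h − 2)/(f − 5) = 4/3, i.e. (h − 2) = (8/3)·(f − 5).
Rewrite the budget in excess-of-subsistence terms: 6·(f − 5) + 4.5·(h − 2) = 93 − 6·5 − 4.5·2 = 54.
Substituting, 18·(f − 5) = 54, so f − 5 = 3 and f* = 8.
Then h − 2 = (8/3)·3 = 8, so h* = 10.

f* = 8, h* = 10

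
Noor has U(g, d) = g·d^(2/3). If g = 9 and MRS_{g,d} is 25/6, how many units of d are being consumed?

d = 25

MU_g = d^(2/3) and MU_d = 2/3·g·d^(-1/3).
MRS = MU_g/MU_d = (1.5)·d/g.
Substitute g = 9: MRS = d/6. Setting d/6 = 25/6 gives d = (25/6)·6 = 25.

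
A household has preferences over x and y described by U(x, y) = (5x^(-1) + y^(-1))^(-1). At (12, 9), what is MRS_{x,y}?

MRS = 45/16

For CES with ρ = -1, MRS = (5/1)·(y/x)^2.
At (12, 9): MRS = 45/16.
So at (12, 9) the consumer would give up 45/16 units of y for one more unit of x.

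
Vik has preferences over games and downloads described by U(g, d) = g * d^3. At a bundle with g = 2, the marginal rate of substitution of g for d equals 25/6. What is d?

MU_g = d^3 and MU_d = 3·g·d^2.
MRS = MU_g/MU_d = (1/3)·d/g.
Substitute g = 2: MRS = d/6. Setting d/6 = 25/6 gives d = (25/6)·6 = 25.

d = 25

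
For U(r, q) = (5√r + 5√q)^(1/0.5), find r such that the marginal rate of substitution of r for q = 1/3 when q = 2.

For CES with ρ = 0.5, MRS = √(q/r).
Setting √(2/r) = 1/3 gives 2/r = 1/9 and r = 18.

r = 18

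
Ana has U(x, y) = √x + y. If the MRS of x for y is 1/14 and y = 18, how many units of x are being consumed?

MU_x = 1/(2√x), MU_y = 1.
MRS = 1/(2√x) ÷ 1.
MRS depends only on x: 0.5/√x = 1/14 ⇒ √x = 0.5/(1/14) = 7 ⇒ x = 49.

x = 49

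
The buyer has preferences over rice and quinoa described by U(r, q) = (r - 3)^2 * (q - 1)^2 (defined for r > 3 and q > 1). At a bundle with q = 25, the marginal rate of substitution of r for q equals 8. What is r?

MU_r = 2·(r−3)·(q−1)^2, MU_q = 2·(r−3)^2·(q−1).
MRS = (q−1)/(r−3).
Substitute q = 25: MRS = 24/(r − 3). Setting this equal to 8 gives r − 3 = 24/8 = 3, so r = 6.

r = 6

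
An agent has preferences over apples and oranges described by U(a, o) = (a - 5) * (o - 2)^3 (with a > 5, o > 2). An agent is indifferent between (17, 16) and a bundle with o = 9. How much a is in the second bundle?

a = 101

U(17, 16) = 32928.
Set U(a, 9) = 32928 and solve.
With o = 9: (9 − 2)^3 = 343, so (a − 5) = 32928/343 = 96.
So a = 5 + 96 = 101.
Check: U(101, 9) = 32928.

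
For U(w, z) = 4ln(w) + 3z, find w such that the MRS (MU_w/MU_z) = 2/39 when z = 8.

w = 26

MU_w = 4/w, MU_z = 3.
MRS = 4/w ÷ 3.
MRS depends only on w: (4/3)/w = 2/39 ⇒ w = (4/3)/(2/39) = 26.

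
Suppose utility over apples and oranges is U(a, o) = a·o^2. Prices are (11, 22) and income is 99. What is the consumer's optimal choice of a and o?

MU_a = o^2 and MU_o = 2·a·o.
MRS = MU_a/MU_o = (1/2)·o/a.
Tangency: set MRS = p_a/p_o = 11/22 = 0.5.
So (1/2)·o/a = 0.5, i.e. o = a.
Substitute into the budget 11·a + 22·o = 99: 33·a = 99, so a* = 3.
Then o* = 3.

a* = 3, o* = 3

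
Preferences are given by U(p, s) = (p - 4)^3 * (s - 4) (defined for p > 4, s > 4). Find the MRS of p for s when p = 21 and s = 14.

MU_p = 3·(p−4)^2·(s−4), MU_s = (p−4)^3.
MRS = (3/1)·(s−4)/(p−4).
At (21, 14): MRS = 30/17.
So at (21, 14) the consumer would give up 30/17 units of s for one more unit of p.

MRS = 30/17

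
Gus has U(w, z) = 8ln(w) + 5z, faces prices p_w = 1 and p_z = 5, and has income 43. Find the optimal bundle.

w* = 8, z* = 7

MU_w = 8/w, MU_z = 5.
MRS = 8/w ÷ 5.
Tangency: set MRS = p_w/p_z = 1/5 = 0.2.
MRS depends only on w: 1.6/w = 0.2 ⇒ w* = 1.6/0.2 = 8.
From the budget, 5·z = 43 − 1·8 = 35, so z* = 7.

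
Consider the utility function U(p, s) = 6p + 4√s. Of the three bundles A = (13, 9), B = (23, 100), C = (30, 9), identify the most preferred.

Bundle C

Evaluate utility at each bundle:
U(A) = 90.000.
U(B) = 178.000.
U(C) = 192.000.
Highest utility is C, so C ≻ B ≻ A.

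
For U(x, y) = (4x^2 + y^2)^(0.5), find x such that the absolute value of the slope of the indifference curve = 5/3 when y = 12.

For CES with ρ = 2, MRS = (4/1)·(y/x)^(-1).
Setting (4/1)·(12/x)^(-1) = 5/3 gives (12/x)^(-1) = 5/12, so 12/x = 2.4 and x = 5.

x = 5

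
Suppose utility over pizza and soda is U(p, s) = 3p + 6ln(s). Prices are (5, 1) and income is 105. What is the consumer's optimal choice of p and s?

p* = 19, s* = 10

MU_p = 3, MU_s = 6/s.
MRS = 3 ÷ (6/s).
Tangency: set MRS = p_p/p_s = 5/1 = 5.
MRS depends only on s: 0.5·s = 5 ⇒ s* = 5/0.5 = 10.
From the budget, 5·p = 105 − 1·10 = 95, so p* = 19.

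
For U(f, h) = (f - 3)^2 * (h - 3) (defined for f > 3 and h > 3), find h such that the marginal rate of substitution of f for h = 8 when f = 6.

h = 15

MU_f = 2·(f−3)·(h−3), MU_h = (f−3)^2.
MRS = (2/1)·(h−3)/(f−3).
Substitute f = 6: MRS = (h − 3)/1.5. Setting this equal to 8 gives h − 3 = 8·1.5 = 12, so h = 15.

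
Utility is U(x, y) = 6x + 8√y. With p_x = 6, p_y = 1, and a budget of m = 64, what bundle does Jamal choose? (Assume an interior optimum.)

x* = 8, y* = 16

MU_x = 6, MU_y = 8/(2√y).
MRS = 6 ÷ (8/(2√y)).
Tangency: set MRS = p_x/p_y = 6/1 = 6.
MRS depends only on y: 1.5·√y = 6 ⇒ √y = 6/1.5 = 4 ⇒ y* = 16.
From the budget, 6·x = 64 − 1·16 = 48, so x* = 8.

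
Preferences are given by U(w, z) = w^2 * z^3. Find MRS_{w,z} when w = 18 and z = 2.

MRS = 2/27

MU_w = 2·w·z^3 and MU_z = 3·w^2·z^2.
MRS = MU_w/MU_z = (2/3)·z/w.
At (18, 2): MRS = 2/27.
So at (18, 2) the consumer would give up 2/27 units of z for one more unit of w.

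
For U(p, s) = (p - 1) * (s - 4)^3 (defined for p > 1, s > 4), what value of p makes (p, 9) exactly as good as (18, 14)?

U(18, 14) = 17000.
Set U(p, 9) = 17000 and solve.
With s = 9: (9 − 4)^3 = 125, so (p − 1) = 17000/125 = 136.
So p = 1 + 136 = 137.
Check: U(137, 9) = 17000.

p = 137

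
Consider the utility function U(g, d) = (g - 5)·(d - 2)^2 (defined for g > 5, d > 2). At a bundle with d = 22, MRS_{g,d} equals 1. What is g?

MU_g = (d−2)^2, MU_d = 2·(g−5)·(d−2).
MRS = (1/2)·(d−2)/(g−5).
Substitute d = 22: MRS = 10/(g − 5). Setting this equal to 1 gives g − 5 = 10/1 = 10, so g = 15.

g = 15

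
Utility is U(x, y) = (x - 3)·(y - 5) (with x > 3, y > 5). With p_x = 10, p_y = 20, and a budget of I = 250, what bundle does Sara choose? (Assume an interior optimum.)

x* = 9, y* = 8

MU_x = (y−5), MU_y = (x−3).
MRS = (y−5)/(x−3).
Tangency: set MRS = p_x/p_y = 10/20 = 0.5.
So (y − 5)/(x − 3) = 0.5, i.e. (y − 5) = 0.5·(x − 3).
Rewrite the budget in excess-of-subsistence terms: 10·(x − 3) + 20·(y − 5) = 250 − 10·3 − 20·5 = 120.
Substituting, 20·(x − 3) = 120, so x − 3 = 6 and x* = 9.
Then y − 5 = 0.5·6 = 3, so y* = 8.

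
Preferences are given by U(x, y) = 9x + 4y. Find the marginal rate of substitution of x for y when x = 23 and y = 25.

MRS = 2.25

MU_x = 9, MU_y = 4, so MRS = 9/4 = 2.25 at every bundle.
At (23, 25): MRS = 2.25.
That is, one extra unit of x is worth 2.25 units of y at the margin.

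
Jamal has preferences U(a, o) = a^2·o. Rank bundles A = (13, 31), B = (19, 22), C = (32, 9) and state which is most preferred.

Evaluate utility at each bundle:
U(A) = 5239.
U(B) = 7942.
U(C) = 9216.
Highest utility is C, so C ≻ B ≻ A.

Bundle C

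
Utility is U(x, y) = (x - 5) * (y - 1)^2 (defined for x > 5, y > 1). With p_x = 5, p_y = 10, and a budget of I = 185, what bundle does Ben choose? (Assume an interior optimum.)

x* = 15, y* = 11

MU_x = (y−1)^2, MU_y = 2·(x−5)·(y−1).
MRS = (1/2)·(y−1)/(x−5).
Tangency: set MRS = p_x/p_y = 5/10 = 0.5.
So (1/2)·(y − 1)/(x − 5) = 0.5, i.e. (y − 1) = (x − 5).
Rewrite the budget in excess-of-subsistence terms: 5·(x − 5) + 10·(y − 1) = 185 − 5·5 − 10·1 = 150.
Substituting, 15·(x − 5) = 150, so x − 5 = 10 and x* = 15.
Then y − 1 = 10, so y* = 11.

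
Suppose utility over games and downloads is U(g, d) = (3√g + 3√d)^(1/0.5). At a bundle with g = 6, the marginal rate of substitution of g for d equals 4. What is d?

For CES with ρ = 0.5, MRS = √(d/g).
Setting √(d/6) = 4 gives d/6 = 16 and d = 96.

d = 96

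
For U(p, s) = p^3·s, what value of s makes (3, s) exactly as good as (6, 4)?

U(6, 4) = 864.
Set U(3, s) = 864 and solve.
With p = 3: 3^3 = 27, so s = 864/27 = 32.
Check: U(3, 32) = 864.

s = 32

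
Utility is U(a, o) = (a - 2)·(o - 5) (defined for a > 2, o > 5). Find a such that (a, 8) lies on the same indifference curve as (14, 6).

U(14, 6) = 12.
Set U(a, 8) = 12 and solve.
With o = 8: (8 − 5) = 3, so (a − 2) = 12/3 = 4.
So a = 2 + 4 = 6.
Check: U(6, 8) = 12.

a = 6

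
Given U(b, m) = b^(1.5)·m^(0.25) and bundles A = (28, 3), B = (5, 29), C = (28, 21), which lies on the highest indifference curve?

Bundle C

Evaluate utility at each bundle:
U(A) = 194.992.
U(B) = 25.945.
U(C) = 317.170.
Highest utility is C, so C ≻ A ≻ B.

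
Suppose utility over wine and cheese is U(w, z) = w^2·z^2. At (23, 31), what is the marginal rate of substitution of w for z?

MU_w = 2·w·z^2 and MU_z = 2·w^2·z.
MRS = MU_w/MU_z = z/w.
At (23, 31): MRS = 31/23.
The indifference curve has slope −31/23 at this bundle.

MRS = 31/23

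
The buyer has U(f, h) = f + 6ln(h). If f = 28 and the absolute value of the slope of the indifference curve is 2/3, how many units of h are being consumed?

MU_f = 1, MU_h = 6/h.
MRS = 1 ÷ (6/h).
MRS depends only on h: (1/6)·h = 2/3 ⇒ h = (2/3)/(1/6) = 4.

h = 4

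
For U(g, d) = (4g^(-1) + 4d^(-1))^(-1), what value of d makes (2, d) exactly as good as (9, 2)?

d = 9

U depends on (g, d) only through S = 4g^(-1) + 4d^(-1), so equal utility means equal S. At (9, 2): S = 22/9.
With g = 2: 4·2^(-1) = 2, so 4d^(-1) = 22/9 − 2 = 4/9, i.e. d^(-1) = 1/9.
Hence d = 1/(1/9) = 9.
Check: U(2, 9) = 0.4091.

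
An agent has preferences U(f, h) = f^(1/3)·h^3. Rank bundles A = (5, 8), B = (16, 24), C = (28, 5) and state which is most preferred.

Evaluate utility at each bundle:
U(A) = 875.508.
U(B) = 34834.297.
U(C) = 379.574.
Highest utility is B, so B ≻ A ≻ C.

Bundle B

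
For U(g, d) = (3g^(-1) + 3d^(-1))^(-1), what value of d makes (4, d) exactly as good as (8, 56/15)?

d = 7

U depends on (g, d) only through S = 3g^(-1) + 3d^(-1), so equal utility means equal S. At (8, 56/15): S = 33/28.
With g = 4: 3·4^(-1) = 0.75, so 3d^(-1) = 33/28 − 0.75 = 3/7, i.e. d^(-1) = 1/7.
Hence d = 1/(1/7) = 7.
Check: U(4, 7) = 0.8485.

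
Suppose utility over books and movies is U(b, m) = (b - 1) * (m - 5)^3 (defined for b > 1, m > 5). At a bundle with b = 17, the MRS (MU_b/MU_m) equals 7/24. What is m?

m = 19

MU_b = (m−5)^3, MU_m = 3·(b−1)·(m−5)^2.
MRS = (1/3)·(m−5)/(b−1).
Substitute b = 17: MRS = (m − 5)/48. Setting this equal to 7/24 gives m − 5 = (7/24)·48 = 14, so m = 19.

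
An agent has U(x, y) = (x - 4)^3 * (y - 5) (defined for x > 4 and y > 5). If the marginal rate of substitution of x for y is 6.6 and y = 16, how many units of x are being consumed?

MU_x = 3·(x−4)^2·(y−5), MU_y = (x−4)^3.
MRS = (3/1)·(y−5)/(x−4).
Substitute y = 16: MRS = 33/(x − 4). Setting this equal to 6.6 gives x − 4 = 33/6.6 = 5, so x = 9.

x = 9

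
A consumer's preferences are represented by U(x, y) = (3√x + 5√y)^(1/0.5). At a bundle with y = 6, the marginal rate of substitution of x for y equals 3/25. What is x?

For CES with ρ = 0.5, MRS = (3/5)·√(y/x).
Setting (3/5)·√(6/x) = 3/25 gives √(6/x) = 0.2, so 6/x = 1/25 and x = 150.

x = 150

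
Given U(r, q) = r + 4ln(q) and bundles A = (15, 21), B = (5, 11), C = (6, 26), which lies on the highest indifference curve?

Bundle A

Evaluate utility at each bundle:
U(A) = 27.178.
U(B) = 14.592.
U(C) = 19.032.
Highest utility is A, so A ≻ C ≻ B.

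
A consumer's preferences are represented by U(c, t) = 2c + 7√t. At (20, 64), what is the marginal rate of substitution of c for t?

MRS = 32/7

MU_c = 2, MU_t = 7/(2√t).
MRS = 2 ÷ (7/(2√t)).
At (20, 64): MRS = 32/7.
The indifference curve has slope −32/7 at this bundle.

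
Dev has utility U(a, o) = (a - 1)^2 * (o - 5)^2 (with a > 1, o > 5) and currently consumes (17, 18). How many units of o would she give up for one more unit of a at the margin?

MU_a = 2·(a−1)·(o−5)^2, MU_o = 2·(a−1)^2·(o−5).
MRS = (o−5)/(a−1).
At (17, 18): MRS = 13/16.
The indifference curve has slope −13/16 at this bundle.

MRS = 13/16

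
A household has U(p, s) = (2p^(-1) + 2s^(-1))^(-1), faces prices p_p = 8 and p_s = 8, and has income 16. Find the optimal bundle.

For CES with ρ = -1, MRS = (s/p)^2.
Tangency: set MRS = p_p/p_s = 8/8 = 1.
So (s/p)^2 = 1; taking the square root, s/p = 1, i.e. s = p.
Substitute into the budget 8·p + 8·s = 16: 16·p = 16, so p* = 1 and s* = 1.

p* = 1, s* = 1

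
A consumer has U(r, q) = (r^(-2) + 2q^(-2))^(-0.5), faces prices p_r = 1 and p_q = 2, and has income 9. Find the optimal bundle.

For CES with ρ = -2, MRS = (1/2)·(q/r)^3.
Tangency: set MRS = p_r/p_q = 1/2 = 0.5.
So (q/r)^3 = 1; taking the cube root, q/r = 1, i.e. q = r.
Substitute into the budget 1·r + 2·q = 9: 3·r = 9, so r* = 3 and q* = 3.

r* = 3, q* = 3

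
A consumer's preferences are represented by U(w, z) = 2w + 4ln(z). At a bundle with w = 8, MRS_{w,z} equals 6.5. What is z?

z = 13

MU_w = 2, MU_z = 4/z.
MRS = 2 ÷ (4/z).
MRS depends only on z: 0.5·z = 6.5 ⇒ z = 6.5/0.5 = 13.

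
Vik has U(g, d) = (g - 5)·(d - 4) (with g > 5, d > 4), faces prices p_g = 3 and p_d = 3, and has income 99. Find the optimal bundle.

g* = 17, d* = 16

MU_g = (d−4), MU_d = (g−5).
MRS = (d−4)/(g−5).
Tangency: set MRS = p_g/p_d = 3/3 = 1.
So (d − 4)/(g − 5) = 1, i.e. (d − 4) = (g − 5).
Rewrite the budget in excess-of-subsistence terms: 3·(g − 5) + 3·(d − 4) = 99 − 3·5 − 3·4 = 72.
Substituting, 6·(g − 5) = 72, so g − 5 = 12 and g* = 17.
Then d − 4 = 12, so d* = 16.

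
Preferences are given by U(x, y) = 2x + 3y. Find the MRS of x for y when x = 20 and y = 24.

MRS = 2/3

MU_x = 2, MU_y = 3, so MRS = 2/3 at every bundle.
At (20, 24): MRS = 2/3.
That is, one extra unit of x is worth 2/3 units of y at the margin.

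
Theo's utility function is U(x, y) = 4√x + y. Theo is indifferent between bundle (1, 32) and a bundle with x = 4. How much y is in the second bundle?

U(1, 32) = 36.
Set U(4, y) = 36 and solve.
With x = 4: √4 = 2, so y = 36 − 4·2 = 28.
Check: U(4, 28) = 36.

y = 28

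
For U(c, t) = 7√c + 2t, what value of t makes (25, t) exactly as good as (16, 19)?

U(16, 19) = 66.
Set U(25, t) = 66 and solve.
With c = 25: √25 = 5, so 2t = 66 − 7·5 = 31 and t = 15.5.
Check: U(25, 15.5) = 66.

t = 15.5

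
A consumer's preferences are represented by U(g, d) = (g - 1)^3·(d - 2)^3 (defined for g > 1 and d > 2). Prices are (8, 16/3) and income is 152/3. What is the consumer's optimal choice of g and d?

g* = 3, d* = 5

MU_g = 3·(g−1)^2·(d−2)^3, MU_d = 3·(g−1)^3·(d−2)^2.
MRS = (d−2)/(g−1).
Tangency: set MRS = p_g/p_d = 8/(16/3) = 1.5.
So (d − 2)/(g − 1) = 1.5, i.e. (d − 2) = 1.5·(g − 1).
Rewrite the budget in excess-of-subsistence terms: 8·(g − 1) + (16/3)·(d − 2) = 152/3 − 8·1 − (16/3)·2 = 32.
Substituting, 16·(g − 1) = 32, so g − 1 = 2 and g* = 3.
Then d − 2 = 1.5·2 = 3, so d* = 5.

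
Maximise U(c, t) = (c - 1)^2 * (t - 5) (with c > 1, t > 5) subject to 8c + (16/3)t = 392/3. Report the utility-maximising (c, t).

MU_c = 2·(c−1)·(t−5), MU_t = (c−1)^2.
MRS = (2/1)·(t−5)/(c−1).
Tangency: set MRS = p_c/p_t = 8/(16/3) = 1.5.
So (2/1)·(t − 5)/(c − 1) = 1.5, i.e. (t − 5) = 0.75·(c − 1).
Rewrite the budget in excess-of-subsistence terms: 8·(c − 1) + (16/3)·(t − 5) = 392/3 − 8·1 − (16/3)·5 = 96.
Substituting, 12·(c − 1) = 96, so c − 1 = 8 and c* = 9.
Then t − 5 = 0.75·8 = 6, so t* = 11.

c* = 9, t* = 11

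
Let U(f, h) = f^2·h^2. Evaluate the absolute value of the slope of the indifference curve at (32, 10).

MU_f = 2·f·h^2 and MU_h = 2·f^2·h.
MRS = MU_f/MU_h = h/f.
At (32, 10): MRS = 5/16.
The indifference curve has slope −5/16 at this bundle.

MRS = 5/16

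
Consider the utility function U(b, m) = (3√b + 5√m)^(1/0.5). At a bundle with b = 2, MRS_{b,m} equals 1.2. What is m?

For CES with ρ = 0.5, MRS = (3/5)·√(m/b).
Setting (3/5)·√(m/2) = 1.2 gives √(m/2) = 2, so m/2 = 4 and m = 8.

m = 8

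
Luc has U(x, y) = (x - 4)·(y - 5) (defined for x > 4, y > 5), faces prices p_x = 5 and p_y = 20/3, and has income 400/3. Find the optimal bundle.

x* = 12, y* = 11

MU_x = (y−5), MU_y = (x−4).
MRS = (y−5)/(x−4).
Tangency: set MRS = p_x/p_y = 5/(20/3) = 0.75.
So (y − 5)/(x − 4) = 0.75, i.e. (y − 5) = 0.75·(x − 4).
Rewrite the budget in excess-of-subsistence terms: 5·(x − 4) + (20/3)·(y − 5) = 400/3 − 5·4 − (20/3)·5 = 80.
Substituting, 10·(x − 4) = 80, so x − 4 = 8 and x* = 12.
Then y − 5 = 0.75·8 = 6, so y* = 11.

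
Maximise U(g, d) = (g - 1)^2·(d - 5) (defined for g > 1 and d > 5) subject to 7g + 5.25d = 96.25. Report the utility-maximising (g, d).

MU_g = 2·(g−1)·(d−5), MU_d = (g−1)^2.
MRS = (2/1)·(d−5)/(g−1).
Tangency: set MRS = p_g/p_d = 7/5.25 = 4/3.
So (2/1)·(d − 5)/(g − 1) = 4/3, i.e. (d − 5) = (2/3)·(g − 1).
Rewrite the budget in excess-of-subsistence terms: 7·(g − 1) + 5.25·(d − 5) = 96.25 − 7·1 − 5.25·5 = 63.
Substituting, 10.5·(g − 1) = 63, so g − 1 = 6 and g* = 7.
Then d − 5 = (2/3)·6 = 4, so d* = 9.

g* = 7, d* = 9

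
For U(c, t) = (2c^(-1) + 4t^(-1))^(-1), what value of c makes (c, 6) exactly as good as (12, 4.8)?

U depends on (c, t) only through S = 2c^(-1) + 4t^(-1), so equal utility means equal S. At (12, 4.8): S = 1.
With t = 6: 4·6^(-1) = 2/3, so 2c^(-1) = 1 − 2/3 = 1/3, i.e. c^(-1) = 1/6.
Hence c = 1/(1/6) = 6.
Check: U(6, 6) = 1.

c = 6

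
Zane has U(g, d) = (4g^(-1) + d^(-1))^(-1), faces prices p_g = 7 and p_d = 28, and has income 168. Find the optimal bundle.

For CES with ρ = -1, MRS = (4/1)·(d/g)^2.
Tangency: set MRS = p_g/p_d = 7/28 = 0.25.
So (d/g)^2 = 1/16; taking the square root, d/g = 0.25, i.e. d = 0.25·g.
Substitute into the budget 7·g + 28·d = 168: 14·g = 168, so g* = 12 and d* = 0.25·12 = 3.

g* = 12, d* = 3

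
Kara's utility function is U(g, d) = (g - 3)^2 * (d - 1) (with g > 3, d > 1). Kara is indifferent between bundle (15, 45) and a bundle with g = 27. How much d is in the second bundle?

d = 12

U(15, 45) = 6336.
Set U(27, d) = 6336 and solve.
With g = 27: (27 − 3)^2 = 576, so (d − 1) = 6336/576 = 11.
So d = 1 + 11 = 12.
Check: U(27, 12) = 6336.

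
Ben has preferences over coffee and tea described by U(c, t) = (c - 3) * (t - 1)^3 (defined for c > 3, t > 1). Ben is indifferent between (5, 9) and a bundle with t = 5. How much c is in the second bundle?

U(5, 9) = 1024.
Set U(c, 5) = 1024 and solve.
With t = 5: (5 − 1)^3 = 64, so (c − 3) = 1024/64 = 16.
So c = 3 + 16 = 19.
Check: U(19, 5) = 1024.

c = 19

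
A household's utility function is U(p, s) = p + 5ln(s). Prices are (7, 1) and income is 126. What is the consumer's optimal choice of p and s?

p* = 13, s* = 35

MU_p = 1, MU_s = 5/s.
MRS = 1 ÷ (5/s).
Tangency: set MRS = p_p/p_s = 7/1 = 7.
MRS depends only on s: 0.2·s = 7 ⇒ s* = 7/0.2 = 35.
From the budget, 7·p = 126 − 1·35 = 91, so p* = 13.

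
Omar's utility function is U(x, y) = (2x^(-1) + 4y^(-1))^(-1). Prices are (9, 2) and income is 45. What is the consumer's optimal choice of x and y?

x* = 3, y* = 9

For CES with ρ = -1, MRS = (2/4)·(y/x)^2.
Tangency: set MRS = p_x/p_y = 9/2 = 4.5.
So (y/x)^2 = 9; taking the square root, y/x = 3, i.e. y = 3·x.
Substitute into the budget 9·x + 2·y = 45: 15·x = 45, so x* = 3 and y* = 3·3 = 9.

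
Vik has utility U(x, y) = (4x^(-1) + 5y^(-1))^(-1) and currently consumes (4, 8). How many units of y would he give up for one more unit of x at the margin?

For CES with ρ = -1, MRS = (4/5)·(y/x)^2.
At (4, 8): MRS = 3.2.
The indifference curve has slope −3.2 at this bundle.

MRS = 3.2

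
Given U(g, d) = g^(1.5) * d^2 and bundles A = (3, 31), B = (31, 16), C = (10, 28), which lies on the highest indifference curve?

Evaluate utility at each bundle:
U(A) = 4993.502.
U(B) = 44185.778.
U(C) = 24792.257.
Highest utility is B, so B ≻ C ≻ A.

Bundle B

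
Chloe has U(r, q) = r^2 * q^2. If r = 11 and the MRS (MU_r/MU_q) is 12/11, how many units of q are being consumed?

q = 12

MU_r = 2·r·q^2 and MU_q = 2·r^2·q.
MRS = MU_r/MU_q = q/r.
Substitute r = 11: MRS = q/11. Setting q/11 = 12/11 gives q = (12/11)·11 = 12.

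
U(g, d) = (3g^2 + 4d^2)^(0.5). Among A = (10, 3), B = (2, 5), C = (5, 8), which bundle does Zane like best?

Evaluate utility at each bundle:
U(A) = 18.330.
U(B) = 10.583.
U(C) = 18.193.
Highest utility is A, so A ≻ C ≻ B.

Bundle A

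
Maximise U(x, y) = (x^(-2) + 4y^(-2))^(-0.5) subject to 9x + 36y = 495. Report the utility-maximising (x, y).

For CES with ρ = -2, MRS = (1/4)·(y/x)^3.
Tangency: set MRS = p_x/p_y = 9/36 = 0.25.
So (y/x)^3 = 1; taking the cube root, y/x = 1, i.e. y = x.
Substitute into the budget 9·x + 36·y = 495: 45·x = 495, so x* = 11 and y* = 11.

x* = 11, y* = 11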